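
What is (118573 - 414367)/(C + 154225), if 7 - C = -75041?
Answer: -295794/229273 ≈ -1.2901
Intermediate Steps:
C = 75048 (C = 7 - 1*(-75041) = 7 + 75041 = 75048)
(118573 - 414367)/(C + 154225) = (118573 - 414367)/(75048 + 154225) = -295794/229273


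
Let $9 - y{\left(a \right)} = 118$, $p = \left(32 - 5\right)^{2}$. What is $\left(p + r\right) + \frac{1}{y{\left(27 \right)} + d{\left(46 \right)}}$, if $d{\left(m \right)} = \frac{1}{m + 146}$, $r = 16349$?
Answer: $\frac{357391114}{20927} \approx 17078.0$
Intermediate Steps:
$p = 729$ ($p = 27^{2} = 729$)
$y{\left(a \right)} = -109$ ($y{\left(a \right)} = 9 - 118 = -109$)
$d{\left(m \right)} = \frac{1}{146 + m}$
$\left(p + r\right) + \frac{1}{y{\left(27 \right)} + d{\left(46 \right)}} = \left(729 + 16349\right) + \frac{1}{-109 + \frac{1}{146 + 46}} = 17078 + \frac{1}{-109 + \frac{1}{192}} = 17078 + \frac{1}{- \frac{20927}{192}} = 17078 - \frac{192}{20927} = \frac{357391114}{20927}$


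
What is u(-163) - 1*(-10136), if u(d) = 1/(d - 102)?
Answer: 2686039/265 ≈ 10136.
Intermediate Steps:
u(d) = 1/(-102 + d)
u(-163) - 1*(-10136) = 1/(-102 - 163) - 1*(-10136) = 1/(-265) + 10136 = -1/265 + 10136 = 2686039/265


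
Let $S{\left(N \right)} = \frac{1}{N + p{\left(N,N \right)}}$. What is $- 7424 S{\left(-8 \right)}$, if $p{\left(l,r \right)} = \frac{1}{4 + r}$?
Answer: $\frac{29696}{33} \approx 899.88$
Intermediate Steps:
$S{\left(N \right)} = \frac{1}{N + \frac{1}{4 + N}}$
$- 7424 S{\left(-8 \right)} = - 7424 \frac{4 - 8}{1 - 8 \left(4 - 8\right)} = - 7424 \frac{1}{1 - -32} \left(-4\right) = - 7424 \frac{1}{1 + 32} \left(-4\right) = - 7424 \cdot \frac{1}{33} \left(-4\right) = \left(-7424\right) \left(- \frac{4}{33}\right) = \frac{29696}{33}$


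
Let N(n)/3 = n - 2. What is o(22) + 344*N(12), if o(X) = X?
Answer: 10342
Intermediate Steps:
N(n) = -6 + 3*n (N(n) = 3*(n - 2) = 3*(-2 + n) = -6 + 3*n)
o(22) + 344*N(12) = 22 + 344*(-6 + 3*12) = 22 + 344*(-6 + 36) = 22 + 344*30 = 22 + 10320 = 10342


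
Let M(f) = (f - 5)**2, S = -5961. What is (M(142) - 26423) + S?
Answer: -13615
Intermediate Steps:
M(f) = (-5 + f)**2
(M(142) - 26423) + S = ((-5 + 142)**2 - 26423) - 5961 = (137**2 - 26423) - 5961 = (18769 - 26423) - 5961 = -7654 - 5961 = -13615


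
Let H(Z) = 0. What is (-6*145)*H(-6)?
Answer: 0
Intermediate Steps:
(-6*145)*H(-6) = -6*145*0 = -870*0 = 0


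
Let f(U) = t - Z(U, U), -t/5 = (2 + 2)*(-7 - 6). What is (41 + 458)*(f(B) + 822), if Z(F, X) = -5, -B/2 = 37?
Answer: 542413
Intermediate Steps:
B = -74 (B = -2*37 = -74)
t = 260 (t = -5*(2 + 2)*(-7 - 6) = -20*(-13) = -5*(-52) = 260)
f(U) = 265 (f(U) = 260 - 1*(-5) = 260 + 5 = 265)
(41 + 458)*(f(B) + 822) = (41 + 458)*(265 + 822) = 499*1087 = 542413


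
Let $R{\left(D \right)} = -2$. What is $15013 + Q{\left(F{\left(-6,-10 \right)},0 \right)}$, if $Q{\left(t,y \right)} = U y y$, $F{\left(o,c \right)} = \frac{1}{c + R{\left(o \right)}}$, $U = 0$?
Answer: $15013$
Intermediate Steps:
$F{\left(o,c \right)} = \frac{1}{-2 + c}$ ($F{\left(o,c \right)} = \frac{1}{c - 2} = \frac{1}{-2 + c}$)
$Q{\left(t,y \right)} = 0$ ($Q{\left(t,y \right)} = 0 y y = 0 y = 0$)
$15013 + Q{\left(F{\left(-6,-10 \right)},0 \right)} = 15013 + 0 = 15013$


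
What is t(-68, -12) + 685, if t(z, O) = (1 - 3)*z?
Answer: 821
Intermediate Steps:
t(z, O) = -2*z
t(-68, -12) + 685 = -2*(-68) + 685 = 136 + 685 = 821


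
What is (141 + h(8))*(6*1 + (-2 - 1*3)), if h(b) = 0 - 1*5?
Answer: 136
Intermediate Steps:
h(b) = -5 (h(b) = 0 - 5 = -5)
(141 + h(8))*(6*1 + (-2 - 1*3)) = (141 - 5)*(6*1 + (-2 - 1*3)) = 136*(6 + (-2 - 3)) = 136*(6 - 5) = 136*1 = 136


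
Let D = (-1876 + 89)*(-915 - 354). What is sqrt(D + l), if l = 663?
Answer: sqrt(2268366) ≈ 1506.1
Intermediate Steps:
D = 2267703 (D = -1787*(-1269) = 2267703)
sqrt(D + l) = sqrt(2267703 + 663) = sqrt(2268366)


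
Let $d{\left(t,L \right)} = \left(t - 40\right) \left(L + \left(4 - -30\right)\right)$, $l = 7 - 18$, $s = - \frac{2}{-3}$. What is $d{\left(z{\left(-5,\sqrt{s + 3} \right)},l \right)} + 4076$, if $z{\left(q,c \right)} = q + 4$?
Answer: $3133$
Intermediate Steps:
$s = \frac{2}{3}$ ($s = \left(-2\right) \left(- \frac{1}{3}\right) = \frac{2}{3} \approx 0.66667$)
$z{\left(q,c \right)} = 4 + q$
$l = -11$
$d{\left(t,L \right)} = \left(-40 + t\right) \left(34 + L\right)$ ($d{\left(t,L \right)} = \left(-40 + t\right) \left(L + \left(4 + 30\right)\right) = \left(-40 + t\right) \left(L + 34\right) = \left(-40 + t\right) \left(34 + L\right)$)
$d{\left(z{\left(-5,\sqrt{s + 3} \right)},l \right)} + 4076 = \left(-1360 - -440 + 34 \left(4 - 5\right) - 11 \left(4 - 5\right)\right) + 4076 = \left(-1360 + 440 + 34 \left(-1\right) - -11\right) + 4076 = \left(-1360 + 440 - 34 + 11\right) + 4076 = -943 + 4076 = 3133$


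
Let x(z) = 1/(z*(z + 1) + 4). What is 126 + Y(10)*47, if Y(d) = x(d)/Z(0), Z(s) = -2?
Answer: 28681/228 ≈ 125.79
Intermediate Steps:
x(z) = 1/(4 + z*(1 + z)) (x(z) = 1/(z*(1 + z) + 4) = 1/(4 + z*(1 + z)))
Y(d) = -1/(2*(4 + d + d²)) (Y(d) = 1/((4 + d + d²)*(-2)) = -½/(4 + d + d²) = -1/(2*(4 + d + d²)))
126 + Y(10)*47 = 126 - 1/(8 + 2*10 + 2*10²)*47 = 126 - 1/(8 + 20 + 2*100)*47 = 126 - 1/(8 + 20 + 200)*47 = 126 - 1/228*47 = 126 - 47/228 = 28681/228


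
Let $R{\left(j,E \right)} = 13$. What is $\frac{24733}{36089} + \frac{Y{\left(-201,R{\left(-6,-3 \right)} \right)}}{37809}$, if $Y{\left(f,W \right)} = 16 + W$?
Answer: $\frac{936176578}{1364489001} \approx 0.6861$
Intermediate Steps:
$\frac{24733}{36089} + \frac{Y{\left(-201,R{\left(-6,-3 \right)} \right)}}{37809} = \frac{24733}{36089} + \frac{16 + 13}{37809} = 24733 \cdot \frac{1}{36089} + 29 \cdot \frac{1}{37809} = \frac{24733}{36089} + \frac{29}{37809} = \frac{936176578}{1364489001}$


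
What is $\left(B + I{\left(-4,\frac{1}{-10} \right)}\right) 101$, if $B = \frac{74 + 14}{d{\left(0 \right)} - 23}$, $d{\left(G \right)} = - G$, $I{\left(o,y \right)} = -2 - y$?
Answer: $- \frac{133017}{230} \approx -578.33$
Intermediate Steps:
$B = - \frac{88}{23}$ ($B = \frac{74 + 14}{\left(-1\right) 0 - 23} = \frac{88}{0 - 23} = \frac{88}{-23} = 88 \left(- \frac{1}{23}\right) = - \frac{88}{23} \approx -3.8261$)
$\left(B + I{\left(-4,\frac{1}{-10} \right)}\right) 101 = \left(- \frac{88}{23} - \frac{19}{10}\right) 101 = \left(- \frac{1317}{230}\right) 101 = - \frac{133017}{230}$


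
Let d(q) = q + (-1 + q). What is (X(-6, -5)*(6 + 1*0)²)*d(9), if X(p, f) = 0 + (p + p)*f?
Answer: 36720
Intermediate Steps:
X(p, f) = 2*f*p (X(p, f) = 0 + (2*p)*f = 0 + 2*f*p = 2*f*p)
d(q) = -1 + 2*q
(X(-6, -5)*(6 + 1*0)²)*d(9) = ((2*(-5)*(-6))*(6 + 1*0)²)*(-1 + 2*9) = (60*(6 + 0)²)*(-1 + 18) = (60*6²)*17 = (60*36)*17 = 2160*17 = 36720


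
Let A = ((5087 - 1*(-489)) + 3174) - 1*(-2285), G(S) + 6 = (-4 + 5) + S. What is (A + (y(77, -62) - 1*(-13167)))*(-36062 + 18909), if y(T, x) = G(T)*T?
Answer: -510233138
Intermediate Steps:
G(S) = -5 + S (G(S) = -6 + ((-4 + 5) + S) = -6 + (1 + S) = -5 + S)
y(T, x) = T*(-5 + T) (y(T, x) = (-5 + T)*T = T*(-5 + T))
A = 11035 (A = ((5087 + 489) + 3174) + 2285 = (5576 + 3174) + 2285 = 8750 + 2285 = 11035)
(A + (y(77, -62) - 1*(-13167)))*(-36062 + 18909) = (11035 + (77*(-5 + 77) - 1*(-13167)))*(-36062 + 18909) = (11035 + (77*72 + 13167))*(-17153) = (11035 + (5544 + 13167))*(-17153) = (11035 + 18711)*(-17153) = 29746*(-17153) = -510233138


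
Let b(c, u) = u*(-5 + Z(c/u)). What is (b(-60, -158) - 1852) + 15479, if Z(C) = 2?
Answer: 14101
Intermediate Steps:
b(c, u) = -3*u (b(c, u) = u*(-5 + 2) = u*(-3) = -3*u)
(b(-60, -158) - 1852) + 15479 = (-3*(-158) - 1852) + 15479 = (474 - 1852) + 15479 = -1378 + 15479 = 14101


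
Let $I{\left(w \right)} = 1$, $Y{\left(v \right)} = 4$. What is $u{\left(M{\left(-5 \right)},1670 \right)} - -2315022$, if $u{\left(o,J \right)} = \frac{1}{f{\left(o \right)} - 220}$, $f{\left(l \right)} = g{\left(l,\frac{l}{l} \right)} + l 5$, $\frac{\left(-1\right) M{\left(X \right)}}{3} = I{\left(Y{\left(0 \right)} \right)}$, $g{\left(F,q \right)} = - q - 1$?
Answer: $\frac{548660213}{237} \approx 2.315 \cdot 10^{6}$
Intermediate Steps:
$g{\left(F,q \right)} = -1 - q$
$M{\left(X \right)} = -3$ ($M{\left(X \right)} = \left(-3\right) 1 = -3$)
$f{\left(l \right)} = -2 + 5 l$ ($f{\left(l \right)} = \left(-1 - \frac{l}{l}\right) + l 5 = \left(-1 - 1\right) + 5 l = -2 + 5 l$)
$u{\left(o,J \right)} = \frac{1}{-222 + 5 o}$ ($u{\left(o,J \right)} = \frac{1}{\left(-2 + 5 o\right) - 220} = \frac{1}{-222 + 5 o}$)
$u{\left(M{\left(-5 \right)},1670 \right)} - -2315022 = \frac{1}{-222 + 5 \left(-3\right)} - -2315022 = \frac{1}{-222 - 15} + 2315022 = \frac{1}{-237} + 2315022 = - \frac{1}{237} + 2315022 = \frac{548660213}{237}$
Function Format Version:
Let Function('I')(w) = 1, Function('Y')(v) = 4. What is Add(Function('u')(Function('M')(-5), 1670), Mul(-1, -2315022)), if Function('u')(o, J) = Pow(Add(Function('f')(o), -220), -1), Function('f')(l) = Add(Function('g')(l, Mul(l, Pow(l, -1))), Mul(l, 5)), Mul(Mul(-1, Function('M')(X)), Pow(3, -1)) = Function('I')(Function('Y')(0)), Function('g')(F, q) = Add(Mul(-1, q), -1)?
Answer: Rational(548660213, 237) ≈ 2.3150e+6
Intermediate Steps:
Function('g')(F, q) = Add(-1, Mul(-1, q))
Function('M')(X) = -3 (Function('M')(X) = Mul(-3, 1) = -3)
Function('f')(l) = Add(-2, Mul(5, l)) (Function('f')(l) = Add(Add(-1, Mul(-1, Mul(l, Pow(l, -1)))), Mul(l, 5)) = Add(Add(-1, Mul(-1, 1)), Mul(5, l)) = Add(Add(-1, -1), Mul(5, l)) = Add(-2, Mul(5, l)))
Function('u')(o, J) = Pow(Add(-222, Mul(5, o)), -1) (Function('u')(o, J) = Pow(Add(Add(-2, Mul(5, o)), -220), -1) = Pow(Add(-222, Mul(5, o)), -1))
Add(Function('u')(Function('M')(-5), 1670), Mul(-1, -2315022)) = Add(Pow(Add(-222, Mul(5, -3)), -1), Mul(-1, -2315022)) = Add(Pow(Add(-222, -15), -1), 2315022) = Add(Pow(-237, -1), 2315022) = Add(Rational(-1, 237), 2315022) = Rational(548660213, 237)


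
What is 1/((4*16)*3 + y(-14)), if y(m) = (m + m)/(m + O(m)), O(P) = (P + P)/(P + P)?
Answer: 13/2524 ≈ 0.0051506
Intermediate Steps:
O(P) = 1 (O(P) = (2*P)/((2*P)) = (2*P)*(1/(2*P)) = 1)
y(m) = 2*m/(1 + m) (y(m) = (m + m)/(m + 1) = (2*m)/(1 + m) = 2*m/(1 + m))
1/((4*16)*3 + y(-14)) = 1/((4*16)*3 + 2*(-14)/(1 - 14)) = 1/(64*3 + 2*(-14)/(-13)) = 1/(192 + 2*(-14)*(-1/13)) = 1/(192 + 28/13) = 1/(2524/13) = 13/2524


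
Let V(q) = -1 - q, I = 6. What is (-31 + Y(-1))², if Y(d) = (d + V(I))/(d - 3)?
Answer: 841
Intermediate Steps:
Y(d) = (-7 + d)/(-3 + d) (Y(d) = (d + (-1 - 1*6))/(d - 3) = (d + (-1 - 6))/(-3 + d) = (d - 7)/(-3 + d) = (-7 + d)/(-3 + d))
(-31 + Y(-1))² = (-31 + (-7 - 1)/(-3 - 1))² = (-31 - 8/(-4))² = (-31 - ¼*(-8))² = (-31 + 2)² = (-29)² = 841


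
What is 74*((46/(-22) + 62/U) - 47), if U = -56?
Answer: -572057/154 ≈ -3714.7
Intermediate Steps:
74*((46/(-22) + 62/U) - 47) = 74*((46/(-22) + 62/(-56)) - 47) = 74*((46*(-1/22) + 62*(-1/56)) - 47) = 74*((-23/11 - 31/28) - 47) = 74*(-985/308 - 47) = 74*(-15461/308) = -572057/154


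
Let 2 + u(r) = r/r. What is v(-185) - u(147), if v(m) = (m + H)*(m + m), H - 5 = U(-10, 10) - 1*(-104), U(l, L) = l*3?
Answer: 39221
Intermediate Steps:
U(l, L) = 3*l
u(r) = -1 (u(r) = -2 + r/r = -2 + 1 = -1)
H = 79 (H = 5 + (3*(-10) - 1*(-104)) = 5 + (-30 + 104) = 5 + 74 = 79)
v(m) = 2*m*(79 + m) (v(m) = (m + 79)*(m + m) = (79 + m)*(2*m) = 2*m*(79 + m))
v(-185) - u(147) = 2*(-185)*(79 - 185) - 1*(-1) = 2*(-185)*(-106) + 1 = 39220 + 1 = 39221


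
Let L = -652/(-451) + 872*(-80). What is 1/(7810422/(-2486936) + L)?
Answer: -560804068/39122642292705 ≈ -1.4335e-5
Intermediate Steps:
L = -31461108/451 (L = -652*(-1/451) - 69760 = 652/451 - 69760 = -31461108/451 ≈ -69759.)
1/(7810422/(-2486936) + L) = 1/(7810422/(-2486936) - 31461108/451) = 1/(7810422*(-1/2486936) - 31461108/451) = 1/(-3905211/1243468 - 31461108/451) = 1/(-39122642292705/560804068) = -560804068/39122642292705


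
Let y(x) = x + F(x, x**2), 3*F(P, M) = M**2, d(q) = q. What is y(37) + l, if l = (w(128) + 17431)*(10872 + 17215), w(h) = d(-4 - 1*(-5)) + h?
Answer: 1481497432/3 ≈ 4.9383e+8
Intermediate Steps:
w(h) = 1 + h (w(h) = (-4 - 1*(-5)) + h = (-4 + 5) + h = 1 + h)
F(P, M) = M**2/3
l = 493207720 (l = ((1 + 128) + 17431)*(10872 + 17215) = (129 + 17431)*28087 = 17560*28087 = 493207720)
y(x) = x + x**4/3 (y(x) = x + (x**2)**2/3 = x + x**4/3)
y(37) + l = (37 + (1/3)*37**4) + 493207720 = (37 + (1/3)*1874161) + 493207720 = (37 + 1874161/3) + 493207720 = 1874272/3 + 493207720 = 1481497432/3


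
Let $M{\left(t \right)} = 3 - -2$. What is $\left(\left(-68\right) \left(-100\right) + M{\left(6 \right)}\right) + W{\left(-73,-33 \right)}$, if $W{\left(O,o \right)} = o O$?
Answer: $9214$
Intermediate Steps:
$M{\left(t \right)} = 5$ ($M{\left(t \right)} = 3 + 2 = 5$)
$W{\left(O,o \right)} = O o$
$\left(\left(-68\right) \left(-100\right) + M{\left(6 \right)}\right) + W{\left(-73,-33 \right)} = \left(\left(-68\right) \left(-100\right) + 5\right) - -2409 = \left(6800 + 5\right) + 2409 = 6805 + 2409 = 9214$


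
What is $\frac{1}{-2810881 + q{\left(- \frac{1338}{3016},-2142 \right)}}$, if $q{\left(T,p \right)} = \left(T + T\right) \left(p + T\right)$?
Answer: $- \frac{1137032}{3193900236647} \approx -3.56 \cdot 10^{-7}$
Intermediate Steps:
$q{\left(T,p \right)} = 2 T \left(T + p\right)$
$\frac{1}{-2810881 + q{\left(- \frac{1338}{3016},-2142 \right)}} = \frac{1}{-2810881 + 2 \left(- \frac{1338}{3016}\right) \left(- \frac{1338}{3016} - 2142\right)} = \frac{1}{-2810881 + 2 \left(\left(-1338\right) \frac{1}{3016}\right) \left(\left(-1338\right) \frac{1}{3016} - 2142\right)} = \frac{1}{-2810881 + 2 \left(- \frac{669}{1508}\right) \left(- \frac{669}{1508} - 2142\right)} = \frac{1}{-2810881 + 2 \left(- \frac{669}{1508}\right) \left(- \frac{3230805}{1508}\right)} = \frac{1}{-2810881 + \frac{2161408545}{1137032}} = \frac{1}{- \frac{3193900236647}{1137032}} = - \frac{1137032}{3193900236647}$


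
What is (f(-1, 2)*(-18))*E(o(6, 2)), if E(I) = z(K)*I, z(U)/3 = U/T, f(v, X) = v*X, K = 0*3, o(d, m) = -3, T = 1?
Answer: 0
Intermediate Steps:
K = 0
f(v, X) = X*v
z(U) = 3*U (z(U) = 3*(U/1) = 3*(U*1) = 3*U)
E(I) = 0 (E(I) = (3*0)*I = 0*I = 0)
(f(-1, 2)*(-18))*E(o(6, 2)) = ((2*(-1))*(-18))*0 = -2*(-18)*0 = 36*0 = 0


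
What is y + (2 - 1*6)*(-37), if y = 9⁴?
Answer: 6709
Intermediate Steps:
y = 6561
y + (2 - 1*6)*(-37) = 6561 + (2 - 1*6)*(-37) = 6561 + (2 - 6)*(-37) = 6561 - 4*(-37) = 6561 + 148 = 6709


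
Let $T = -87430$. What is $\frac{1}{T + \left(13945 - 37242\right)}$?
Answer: $- \frac{1}{110727} \approx -9.0312 \cdot 10^{-6}$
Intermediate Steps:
$\frac{1}{T + \left(13945 - 37242\right)} = \frac{1}{-87430 + \left(13945 - 37242\right)} = \frac{1}{-87430 - 23297} = \frac{1}{-110727} = - \frac{1}{110727}$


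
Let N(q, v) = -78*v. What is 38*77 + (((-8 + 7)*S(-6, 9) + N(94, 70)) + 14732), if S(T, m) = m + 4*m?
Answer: 12153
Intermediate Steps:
S(T, m) = 5*m
38*77 + (((-8 + 7)*S(-6, 9) + N(94, 70)) + 14732) = 38*77 + (((-8 + 7)*(5*9) - 78*70) + 14732) = 2926 + ((-1*45 - 5460) + 14732) = 2926 + ((-45 - 5460) + 14732) = 2926 + (-5505 + 14732) = 2926 + 9227 = 12153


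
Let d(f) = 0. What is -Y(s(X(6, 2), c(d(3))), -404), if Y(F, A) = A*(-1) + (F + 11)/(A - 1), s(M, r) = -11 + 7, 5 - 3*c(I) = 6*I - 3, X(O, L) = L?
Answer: -163613/405 ≈ -403.98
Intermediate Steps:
c(I) = 8/3 - 2*I (c(I) = 5/3 - (6*I - 3)/3 = 5/3 - (-3 + 6*I)/3 = 5/3 + (1 - 2*I) = 8/3 - 2*I)
s(M, r) = -4
Y(F, A) = -A + (11 + F)/(-1 + A)
-Y(s(X(6, 2), c(d(3))), -404) = -(11 - 404 - 4 - 1*(-404)²)/(-1 - 404) = -(11 - 404 - 4 - 1*163216)/(-405) = -(-1)*(11 - 404 - 4 - 163216)/405 = -(-1)*(-163613)/405 = -1*163613/405 = -163613/405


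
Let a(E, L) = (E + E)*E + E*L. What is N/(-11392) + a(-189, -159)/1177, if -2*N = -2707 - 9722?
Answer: 2297787579/26816768 ≈ 85.685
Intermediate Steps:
a(E, L) = 2*E² + E*L (a(E, L) = (2*E)*E + E*L = 2*E² + E*L)
N = 12429/2 (N = -(-2707 - 9722)/2 = -½*(-12429) = 12429/2 ≈ 6214.5)
N/(-11392) + a(-189, -159)/1177 = (12429/2)/(-11392) - 189*(-159 + 2*(-189))/1177 = (12429/2)*(-1/11392) - 189*(-159 - 378)*(1/1177) = -12429/22784 - 189*(-537)*(1/1177) = -12429/22784 + 101493*(1/1177) = -12429/22784 + 101493/1177 = 2297787579/26816768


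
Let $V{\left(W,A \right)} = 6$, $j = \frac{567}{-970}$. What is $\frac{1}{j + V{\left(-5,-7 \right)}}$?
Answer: $\frac{970}{5253} \approx 0.18466$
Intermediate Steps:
$j = - \frac{567}{970}$ ($j = 567 \left(- \frac{1}{970}\right) = - \frac{567}{970} \approx -0.58454$)
$\frac{1}{j + V{\left(-5,-7 \right)}} = \frac{1}{- \frac{567}{970} + 6} = \frac{1}{\frac{5253}{970}} = \frac{970}{5253}$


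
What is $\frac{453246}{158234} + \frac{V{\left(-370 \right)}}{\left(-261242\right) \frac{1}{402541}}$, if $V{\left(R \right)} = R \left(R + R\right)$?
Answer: $- \frac{4359939187336417}{10334341657} \approx -4.2189 \cdot 10^{5}$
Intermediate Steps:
$V{\left(R \right)} = 2 R^{2}$ ($V{\left(R \right)} = R 2 R = 2 R^{2}$)
$\frac{453246}{158234} + \frac{V{\left(-370 \right)}}{\left(-261242\right) \frac{1}{402541}} = \frac{453246}{158234} + \frac{2 \left(-370\right)^{2}}{\left(-261242\right) \frac{1}{402541}} = 453246 \cdot \frac{1}{158234} + \frac{2 \cdot 136900}{\left(-261242\right) \frac{1}{402541}} = \frac{226623}{79117} + \frac{273800}{- \frac{261242}{402541}} = \frac{226623}{79117} + 273800 \left(- \frac{402541}{261242}\right) = \frac{226623}{79117} - \frac{55107862900}{130621} = - \frac{4359939187336417}{10334341657}$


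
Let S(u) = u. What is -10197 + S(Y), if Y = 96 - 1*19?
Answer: -10120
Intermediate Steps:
Y = 77 (Y = 96 - 19 = 77)
-10197 + S(Y) = -10197 + 77 = -10120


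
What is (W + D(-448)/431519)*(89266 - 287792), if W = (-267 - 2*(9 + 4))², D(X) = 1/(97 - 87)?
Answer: -36772449483068793/2157595 ≈ -1.7043e+10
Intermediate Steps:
D(X) = ⅒ (D(X) = 1/10 = ⅒)
W = 85849 (W = (-267 - 2*13)² = (-267 - 26)² = (-293)² = 85849)
(W + D(-448)/431519)*(89266 - 287792) = (85849 + (⅒)/431519)*(89266 - 287792) = (85849 + (⅒)*(1/431519))*(-198526) = (85849 + 1/4315190)*(-198526) = (370454746311/4315190)*(-198526) = -36772449483068793/2157595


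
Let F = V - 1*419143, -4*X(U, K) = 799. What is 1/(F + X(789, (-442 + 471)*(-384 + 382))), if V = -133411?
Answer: -4/2211015 ≈ -1.8091e-6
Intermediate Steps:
X(U, K) = -799/4 (X(U, K) = -¼*799 = -799/4)
F = -552554 (F = -133411 - 1*419143 = -133411 - 419143 = -552554)
1/(F + X(789, (-442 + 471)*(-384 + 382))) = 1/(-552554 - 799/4) = 1/(-2211015/4) = -4/2211015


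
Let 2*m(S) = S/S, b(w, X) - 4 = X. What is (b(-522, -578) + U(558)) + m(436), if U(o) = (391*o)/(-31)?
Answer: -15223/2 ≈ -7611.5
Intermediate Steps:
b(w, X) = 4 + X
U(o) = -391*o/31 (U(o) = (391*o)*(-1/31) = -391*o/31)
m(S) = ½ (m(S) = (S/S)/2 = (½)*1 = ½)
(b(-522, -578) + U(558)) + m(436) = ((4 - 578) - 391/31*558) + ½ = (-574 - 7038) + ½ = -7612 + ½ = -15223/2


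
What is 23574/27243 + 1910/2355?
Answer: 2390020/1425717 ≈ 1.6764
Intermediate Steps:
23574/27243 + 1910/2355 = 23574*(1/27243) + 1910*(1/2355) = 7858/9081 + 382/471 = 2390020/1425717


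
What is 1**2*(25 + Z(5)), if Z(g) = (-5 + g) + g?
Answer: 30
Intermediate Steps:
Z(g) = -5 + 2*g
1**2*(25 + Z(5)) = 1**2*(25 + (-5 + 2*5)) = 1*(25 + (-5 + 10)) = 1*(25 + 5) = 1*30 = 30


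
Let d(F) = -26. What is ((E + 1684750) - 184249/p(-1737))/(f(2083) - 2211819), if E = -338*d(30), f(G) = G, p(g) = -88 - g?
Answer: -2792459913/3643854664 ≈ -0.76635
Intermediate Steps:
E = 8788 (E = -338*(-26) = 8788)
((E + 1684750) - 184249/p(-1737))/(f(2083) - 2211819) = ((8788 + 1684750) - 184249/(-88 - 1*(-1737)))/(2083 - 2211819) = (1693538 - 184249/(-88 + 1737))/(-2209736) = (1693538 - 184249/1649)*(-1/2209736) = (2792459913/1649)*(-1/2209736) = -2792459913/3643854664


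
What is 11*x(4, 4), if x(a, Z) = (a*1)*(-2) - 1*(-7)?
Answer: -11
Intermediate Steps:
x(a, Z) = 7 - 2*a (x(a, Z) = a*(-2) + 7 = -2*a + 7 = 7 - 2*a)
11*x(4, 4) = 11*(7 - 2*4) = 11*(7 - 8) = 11*(-1) = -11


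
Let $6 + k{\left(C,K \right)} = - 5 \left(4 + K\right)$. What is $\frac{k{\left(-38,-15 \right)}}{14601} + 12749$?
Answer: $\frac{186148198}{14601} \approx 12749.0$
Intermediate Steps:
$k{\left(C,K \right)} = -26 - 5 K$ ($k{\left(C,K \right)} = -6 - 5 \left(4 + K\right) = -6 - \left(20 + 5 K\right) = -26 - 5 K$)
$\frac{k{\left(-38,-15 \right)}}{14601} + 12749 = \frac{-26 - -75}{14601} + 12749 = \left(-26 + 75\right) \frac{1}{14601} + 12749 = 49 \cdot \frac{1}{14601} + 12749 = \frac{49}{14601} + 12749 = \frac{186148198}{14601}$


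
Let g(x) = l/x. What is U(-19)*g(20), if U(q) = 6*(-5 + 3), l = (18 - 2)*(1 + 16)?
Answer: -816/5 ≈ -163.20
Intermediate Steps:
l = 272 (l = 16*17 = 272)
g(x) = 272/x
U(q) = -12 (U(q) = 6*(-2) = -12)
U(-19)*g(20) = -3264/20 = -12*68/5 = -816/5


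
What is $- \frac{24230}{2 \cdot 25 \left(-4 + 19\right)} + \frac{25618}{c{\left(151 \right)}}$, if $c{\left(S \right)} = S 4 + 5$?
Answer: $\frac{49527}{5075} \approx 9.759$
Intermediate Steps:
$c{\left(S \right)} = 5 + 4 S$ ($c{\left(S \right)} = 4 S + 5 = 5 + 4 S$)
$- \frac{24230}{2 \cdot 25 \left(-4 + 19\right)} + \frac{25618}{c{\left(151 \right)}} = - \frac{24230}{2 \cdot 25 \left(-4 + 19\right)} + \frac{25618}{5 + 4 \cdot 151} = - \frac{24230}{50 \cdot 15} + \frac{25618}{5 + 604} = - \frac{24230}{750} + \frac{25618}{609} = \left(-24230\right) \frac{1}{750} + 25618 \cdot \frac{1}{609} = - \frac{2423}{75} + \frac{25618}{609} = \frac{49527}{5075}$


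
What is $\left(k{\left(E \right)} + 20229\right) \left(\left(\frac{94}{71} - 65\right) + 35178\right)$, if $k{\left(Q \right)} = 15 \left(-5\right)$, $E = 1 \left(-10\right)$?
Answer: $\frac{50246280018}{71} \approx 7.0769 \cdot 10^{8}$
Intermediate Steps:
$E = -10$
$k{\left(Q \right)} = -75$
$\left(k{\left(E \right)} + 20229\right) \left(\left(\frac{94}{71} - 65\right) + 35178\right) = \left(-75 + 20229\right) \left(\left(\frac{94}{71} - 65\right) + 35178\right) = 20154 \left(\left(94 \cdot \frac{1}{71} - 65\right) + 35178\right) = 20154 \left(\left(\frac{94}{71} - 65\right) + 35178\right) = 20154 \left(- \frac{4521}{71} + 35178\right) = 20154 \cdot \frac{2493117}{71} = \frac{50246280018}{71}$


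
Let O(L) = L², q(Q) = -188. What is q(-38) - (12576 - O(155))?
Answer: 11261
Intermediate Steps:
q(-38) - (12576 - O(155)) = -188 - (12576 - 1*155²) = -188 - (12576 - 1*24025) = -188 - (12576 - 24025) = -188 - 1*(-11449) = -188 + 11449 = 11261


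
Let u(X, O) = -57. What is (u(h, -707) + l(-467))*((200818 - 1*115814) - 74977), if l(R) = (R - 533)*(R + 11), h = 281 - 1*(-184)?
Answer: 4571740461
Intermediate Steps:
h = 465 (h = 281 + 184 = 465)
l(R) = (-533 + R)*(11 + R)
(u(h, -707) + l(-467))*((200818 - 1*115814) - 74977) = (-57 + (-5863 + (-467)² - 522*(-467)))*((200818 - 1*115814) - 74977) = (-57 + (-5863 + 218089 + 243774))*((200818 - 115814) - 74977) = (-57 + 456000)*(85004 - 74977) = 455943*10027 = 4571740461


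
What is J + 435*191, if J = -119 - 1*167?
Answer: 82799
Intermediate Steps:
J = -286 (J = -119 - 167 = -286)
J + 435*191 = -286 + 435*191 = -286 + 83085 = 82799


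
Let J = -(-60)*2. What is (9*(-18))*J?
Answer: -19440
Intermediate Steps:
J = 120 (J = -15*(-8) = 120)
(9*(-18))*J = (9*(-18))*120 = -162*120 = -19440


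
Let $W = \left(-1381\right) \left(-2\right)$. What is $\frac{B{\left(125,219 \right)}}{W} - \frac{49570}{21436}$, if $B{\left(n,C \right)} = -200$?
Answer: $- \frac{35299885}{14801558} \approx -2.3849$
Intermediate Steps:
$W = 2762$
$\frac{B{\left(125,219 \right)}}{W} - \frac{49570}{21436} = - \frac{200}{2762} - \frac{49570}{21436} = \left(-200\right) \frac{1}{2762} - \frac{24785}{10718} = - \frac{100}{1381} - \frac{24785}{10718} = - \frac{35299885}{14801558}$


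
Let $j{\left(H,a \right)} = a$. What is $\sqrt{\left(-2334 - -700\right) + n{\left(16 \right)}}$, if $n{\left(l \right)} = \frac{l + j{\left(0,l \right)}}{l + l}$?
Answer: $i \sqrt{1633} \approx 40.41 i$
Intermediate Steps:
$n{\left(l \right)} = 1$ ($n{\left(l \right)} = \frac{l + l}{l + l} = \frac{2 l}{2 l} = 2 l \frac{1}{2 l} = 1$)
$\sqrt{\left(-2334 - -700\right) + n{\left(16 \right)}} = \sqrt{\left(-2334 - -700\right) + 1} = \sqrt{\left(-2334 + 700\right) + 1} = \sqrt{-1634 + 1} = \sqrt{-1633} = i \sqrt{1633}$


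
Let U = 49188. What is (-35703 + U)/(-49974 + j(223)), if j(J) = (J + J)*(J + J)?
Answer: 13485/148942 ≈ 0.090539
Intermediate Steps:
j(J) = 4*J² (j(J) = (2*J)*(2*J) = 4*J²)
(-35703 + U)/(-49974 + j(223)) = (-35703 + 49188)/(-49974 + 4*223²) = 13485/(-49974 + 4*49729) = 13485/(-49974 + 198916) = 13485/148942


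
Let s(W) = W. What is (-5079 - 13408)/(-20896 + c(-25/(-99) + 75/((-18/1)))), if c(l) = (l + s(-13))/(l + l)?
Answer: 4093550/4626493 ≈ 0.88481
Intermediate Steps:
c(l) = (-13 + l)/(2*l) (c(l) = (l - 13)/(l + l) = (-13 + l)/((2*l)) = (-13 + l)*(1/(2*l)) = (-13 + l)/(2*l))
(-5079 - 13408)/(-20896 + c(-25/(-99) + 75/((-18/1)))) = (-5079 - 13408)/(-20896 + (-13 + (-25/(-99) + 75/((-18/1))))/(2*(-25/(-99) + 75/((-18/1))))) = -18487/(-20896 + (-13 + (-25*(-1/99) + 75/((-18*1))))/(2*(-25*(-1/99) + 75/((-18*1))))) = -18487/(-20896 + (-13 + (25/99 + 75/(-18)))/(2*(25/99 + 75/(-18)))) = -18487/(-20896 + (-13 + (25/99 + 75*(-1/18)))/(2*(25/99 + 75*(-1/18)))) = -18487/(-20896 + (-13 + (25/99 - 25/6))/(2*(25/99 - 25/6))) = -18487/(-20896 + (-13 - 775/198)/(2*(-775/198))) = -18487/(-20896 + (½)*(-198/775)*(-3349/198)) = -18487/(-20896 + 3349/1550) = -18487/(-32385451/1550) = -18487*(-1550/32385451) = 4093550/4626493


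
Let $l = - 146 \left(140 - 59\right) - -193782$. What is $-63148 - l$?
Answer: $-245104$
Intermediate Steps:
$l = 181956$ ($l = \left(-146\right) 81 + 193782 = -11826 + 193782 = 181956$)
$-63148 - l = -63148 - 181956 = -245104$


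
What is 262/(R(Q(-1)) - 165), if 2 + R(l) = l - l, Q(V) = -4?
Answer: -262/167 ≈ -1.5689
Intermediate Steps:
R(l) = -2 (R(l) = -2 + (l - l) = -2 + 0 = -2)
262/(R(Q(-1)) - 165) = 262/(-2 - 165) = 262/(-167) = 262*(-1/167) = -262/167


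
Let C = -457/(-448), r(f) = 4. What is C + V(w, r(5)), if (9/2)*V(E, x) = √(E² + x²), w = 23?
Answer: 457/448 + 2*√545/9 ≈ 6.2079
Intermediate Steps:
V(E, x) = 2*√(E² + x²)/9
C = 457/448 (C = -457*(-1/448) = 457/448 ≈ 1.0201)
C + V(w, r(5)) = 457/448 + 2*√(23² + 4²)/9 = 457/448 + 2*√(529 + 16)/9 = 457/448 + 2*√545/9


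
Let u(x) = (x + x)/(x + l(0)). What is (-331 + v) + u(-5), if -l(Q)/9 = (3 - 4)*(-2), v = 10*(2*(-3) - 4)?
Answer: -9903/23 ≈ -430.57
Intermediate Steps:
v = -100 (v = 10*(-6 - 4) = 10*(-10) = -100)
l(Q) = -18 (l(Q) = -9*(3 - 4)*(-2) = -(-9)*(-2) = -9*2 = -18)
u(x) = 2*x/(-18 + x) (u(x) = (x + x)/(x - 18) = (2*x)/(-18 + x) = 2*x/(-18 + x))
(-331 + v) + u(-5) = (-331 - 100) + 2*(-5)/(-18 - 5) = -431 + 2*(-5)/(-23) = -431 + 2*(-5)*(-1/23) = -431 + 10/23 = -9903/23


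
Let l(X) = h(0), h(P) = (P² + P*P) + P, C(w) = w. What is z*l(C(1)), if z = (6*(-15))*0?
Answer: 0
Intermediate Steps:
z = 0 (z = -90*0 = 0)
h(P) = P + 2*P² (h(P) = (P² + P²) + P = 2*P² + P = P + 2*P²)
l(X) = 0 (l(X) = 0*(1 + 2*0) = 0*(1 + 0) = 0*1 = 0)
z*l(C(1)) = 0*0 = 0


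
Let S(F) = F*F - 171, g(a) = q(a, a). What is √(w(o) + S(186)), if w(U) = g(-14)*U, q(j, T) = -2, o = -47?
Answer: √34519 ≈ 185.79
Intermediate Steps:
g(a) = -2
S(F) = -171 + F² (S(F) = F² - 171 = -171 + F²)
w(U) = -2*U
√(w(o) + S(186)) = √(-2*(-47) + (-171 + 186²)) = √(94 + (-171 + 34596)) = √(94 + 34425) = √34519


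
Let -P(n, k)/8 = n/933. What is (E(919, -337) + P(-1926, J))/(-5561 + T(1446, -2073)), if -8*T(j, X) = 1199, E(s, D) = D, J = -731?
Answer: 797368/14208657 ≈ 0.056118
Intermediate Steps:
P(n, k) = -8*n/933
T(j, X) = -1199/8 (T(j, X) = -⅛*1199 = -1199/8)
(E(919, -337) + P(-1926, J))/(-5561 + T(1446, -2073)) = (-337 - 8/933*(-1926))/(-5561 - 1199/8) = (-337 + 5136/311)/(-45687/8) = -99671/311*(-8/45687) = 797368/14208657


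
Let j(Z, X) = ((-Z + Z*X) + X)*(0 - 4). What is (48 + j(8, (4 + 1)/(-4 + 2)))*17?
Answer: 2890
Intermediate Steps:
j(Z, X) = -4*X + 4*Z - 4*X*Z (j(Z, X) = ((-Z + X*Z) + X)*(-4) = (X - Z + X*Z)*(-4) = -4*X + 4*Z - 4*X*Z)
(48 + j(8, (4 + 1)/(-4 + 2)))*17 = (48 + (-4*(4 + 1)/(-4 + 2) + 4*8 - 4*(4 + 1)/(-4 + 2)*8))*17 = (48 + (-20/(-2) + 32 - 4*5/(-2)*8))*17 = (48 + (-20*(-1)/2 + 32 - 4*5*(-1/2)*8))*17 = (48 + (-4*(-5/2) + 32 - 4*(-5/2)*8))*17 = (48 + (10 + 32 + 80))*17 = (48 + 122)*17 = 170*17 = 2890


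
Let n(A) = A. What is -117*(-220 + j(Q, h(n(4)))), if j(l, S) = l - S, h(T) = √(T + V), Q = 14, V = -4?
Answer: 24102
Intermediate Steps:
h(T) = √(-4 + T) (h(T) = √(T - 4) = √(-4 + T))
-117*(-220 + j(Q, h(n(4)))) = -117*(-220 + (14 - √(-4 + 4))) = -117*(-220 + (14 - √0)) = -117*(-220 + (14 - 1*0)) = -117*(-220 + (14 + 0)) = -117*(-220 + 14) = -117*(-206) = 24102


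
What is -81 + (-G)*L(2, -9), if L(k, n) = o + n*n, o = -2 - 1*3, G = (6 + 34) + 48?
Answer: -6769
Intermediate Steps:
G = 88 (G = 40 + 48 = 88)
o = -5 (o = -2 - 3 = -5)
L(k, n) = -5 + n**2 (L(k, n) = -5 + n*n = -5 + n**2)
-81 + (-G)*L(2, -9) = -81 + (-1*88)*(-5 + (-9)**2) = -81 - 88*(-5 + 81) = -81 - 88*76 = -81 - 6688 = -6769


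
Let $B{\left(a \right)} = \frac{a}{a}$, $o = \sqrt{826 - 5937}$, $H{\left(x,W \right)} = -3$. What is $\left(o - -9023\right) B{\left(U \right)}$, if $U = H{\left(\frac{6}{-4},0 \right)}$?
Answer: $9023 + i \sqrt{5111} \approx 9023.0 + 71.491 i$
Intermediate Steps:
$U = -3$
$o = i \sqrt{5111}$ ($o = \sqrt{-5111} = i \sqrt{5111} \approx 71.491 i$)
$B{\left(a \right)} = 1$
$\left(o - -9023\right) B{\left(U \right)} = \left(i \sqrt{5111} - -9023\right) 1 = \left(i \sqrt{5111} + 9023\right) 1 = \left(9023 + i \sqrt{5111}\right) 1 = 9023 + i \sqrt{5111}$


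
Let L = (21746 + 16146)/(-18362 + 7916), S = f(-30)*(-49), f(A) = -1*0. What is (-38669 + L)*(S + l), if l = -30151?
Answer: 6090114047083/5223 ≈ 1.1660e+9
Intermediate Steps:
f(A) = 0
S = 0 (S = 0*(-49) = 0)
L = -18946/5223 (L = 37892/(-10446) = 37892*(-1/10446) = -18946/5223 ≈ -3.6274)
(-38669 + L)*(S + l) = (-38669 - 18946/5223)*(0 - 30151) = -201987133/5223*(-30151) = 6090114047083/5223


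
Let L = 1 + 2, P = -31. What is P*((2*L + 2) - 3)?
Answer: -155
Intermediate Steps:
L = 3
P*((2*L + 2) - 3) = -31*((2*3 + 2) - 3) = -31*((6 + 2) - 3) = -31*(8 - 3) = -31*5 = -155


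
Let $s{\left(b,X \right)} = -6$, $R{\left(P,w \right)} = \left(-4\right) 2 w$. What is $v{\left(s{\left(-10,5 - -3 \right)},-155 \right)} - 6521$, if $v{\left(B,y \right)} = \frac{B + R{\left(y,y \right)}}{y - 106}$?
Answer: $- \frac{1703215}{261} \approx -6525.7$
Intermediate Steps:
$R{\left(P,w \right)} = - 8 w$
$v{\left(B,y \right)} = \frac{B - 8 y}{-106 + y}$ ($v{\left(B,y \right)} = \frac{B - 8 y}{y - 106} = \frac{B - 8 y}{-106 + y}$)
$v{\left(s{\left(-10,5 - -3 \right)},-155 \right)} - 6521 = \frac{-6 - -1240}{-106 - 155} - 6521 = \frac{-6 + 1240}{-261} - 6521 = \left(- \frac{1}{261}\right) 1234 - 6521 = - \frac{1234}{261} - 6521 = - \frac{1703215}{261}$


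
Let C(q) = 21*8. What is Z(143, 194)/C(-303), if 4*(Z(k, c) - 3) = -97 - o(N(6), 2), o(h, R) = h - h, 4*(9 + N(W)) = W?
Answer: -85/672 ≈ -0.12649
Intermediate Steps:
N(W) = -9 + W/4
o(h, R) = 0
C(q) = 168
Z(k, c) = -85/4 (Z(k, c) = 3 + (-97 - 1*0)/4 = 3 + (-97 + 0)/4 = 3 + (¼)*(-97) = 3 - 97/4 = -85/4)
Z(143, 194)/C(-303) = -85/4/168 = -85/4*1/168 = -85/672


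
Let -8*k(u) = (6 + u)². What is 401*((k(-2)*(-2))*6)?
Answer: 9624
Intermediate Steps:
k(u) = -(6 + u)²/8
401*((k(-2)*(-2))*6) = 401*((-(6 - 2)²/8*(-2))*6) = 401*((-⅛*4²*(-2))*6) = 401*((-⅛*16*(-2))*6) = 401*(-2*(-2)*6) = 401*(4*6) = 401*24 = 9624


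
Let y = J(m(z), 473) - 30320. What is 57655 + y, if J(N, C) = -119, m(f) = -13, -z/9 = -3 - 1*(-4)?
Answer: 27216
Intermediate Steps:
z = -9 (z = -9*(-3 - 1*(-4)) = -9*(-3 + 4) = -9*1 = -9)
y = -30439 (y = -119 - 30320 = -30439)
57655 + y = 57655 - 30439 = 27216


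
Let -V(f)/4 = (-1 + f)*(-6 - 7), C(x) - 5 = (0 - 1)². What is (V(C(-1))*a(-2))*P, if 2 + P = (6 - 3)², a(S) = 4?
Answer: 7280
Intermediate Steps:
C(x) = 6 (C(x) = 5 + (0 - 1)² = 5 + (-1)² = 5 + 1 = 6)
P = 7 (P = -2 + (6 - 3)² = -2 + 3² = -2 + 9 = 7)
V(f) = -52 + 52*f (V(f) = -4*(-1 + f)*(-6 - 7) = -4*(-1 + f)*(-13) = -4*(13 - 13*f) = -52 + 52*f)
(V(C(-1))*a(-2))*P = ((-52 + 52*6)*4)*7 = ((-52 + 312)*4)*7 = (260*4)*7 = 1040*7 = 7280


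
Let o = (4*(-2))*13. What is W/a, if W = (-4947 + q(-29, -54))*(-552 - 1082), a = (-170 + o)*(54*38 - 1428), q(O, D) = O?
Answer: -254087/5343 ≈ -47.555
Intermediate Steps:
o = -104 (o = -8*13 = -104)
a = -170976 (a = (-170 - 104)*(54*38 - 1428) = -274*(2052 - 1428) = -274*624 = -170976)
W = 8130784 (W = (-4947 - 29)*(-552 - 1082) = -4976*(-1634) = 8130784)
W/a = 8130784/(-170976) = 8130784*(-1/170976) = -254087/5343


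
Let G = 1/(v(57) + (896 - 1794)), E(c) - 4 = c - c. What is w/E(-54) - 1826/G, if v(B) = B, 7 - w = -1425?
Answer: 1536024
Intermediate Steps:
w = 1432 (w = 7 - 1*(-1425) = 7 + 1425 = 1432)
E(c) = 4 (E(c) = 4 + (c - c) = 4 + 0 = 4)
G = -1/841 (G = 1/(57 + (896 - 1794)) = 1/(57 - 898) = 1/(-841) = -1/841 ≈ -0.0011891)
w/E(-54) - 1826/G = 1432/4 - 1826/(-1/841) = 1432*(1/4) - 1826*(-841) = 358 + 1535666 = 1536024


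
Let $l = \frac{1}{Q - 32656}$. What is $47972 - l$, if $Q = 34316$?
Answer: $\frac{79633519}{1660} \approx 47972.0$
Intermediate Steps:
$l = \frac{1}{1660}$ ($l = \frac{1}{34316 - 32656} = \frac{1}{1660} \approx 0.00060241$)
$47972 - l = 47972 - \frac{1}{1660} = \frac{79633519}{1660}$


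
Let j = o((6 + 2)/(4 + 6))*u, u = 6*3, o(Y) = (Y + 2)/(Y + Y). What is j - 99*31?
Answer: -6075/2 ≈ -3037.5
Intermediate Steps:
o(Y) = (2 + Y)/(2*Y) (o(Y) = (2 + Y)/((2*Y)) = (2 + Y)*(1/(2*Y)) = (2 + Y)/(2*Y))
u = 18
j = 63/2 (j = ((2 + (6 + 2)/(4 + 6))/(2*(((6 + 2)/(4 + 6)))))*18 = ((2 + 8/10)/(2*((8/10))))*18 = ((2 + 8*(1/10))/(2*((8*(1/10)))))*18 = ((2 + 4/5)/(2*(4/5)))*18 = ((1/2)*(5/4)*(14/5))*18 = (7/4)*18 = 63/2 ≈ 31.500)
j - 99*31 = 63/2 - 99*31 = 63/2 - 3069 = -6075/2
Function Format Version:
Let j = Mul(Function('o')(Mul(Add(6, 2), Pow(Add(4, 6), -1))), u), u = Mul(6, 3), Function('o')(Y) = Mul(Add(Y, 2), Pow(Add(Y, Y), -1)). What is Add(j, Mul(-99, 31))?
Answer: Rational(-6075, 2) ≈ -3037.5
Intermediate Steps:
Function('o')(Y) = Mul(Rational(1, 2), Pow(Y, -1), Add(2, Y)) (Function('o')(Y) = Mul(Add(2, Y), Pow(Mul(2, Y), -1)) = Mul(Add(2, Y), Mul(Rational(1, 2), Pow(Y, -1))) = Mul(Rational(1, 2), Pow(Y, -1), Add(2, Y)))
u = 18
j = Rational(63, 2) (j = Mul(Mul(Rational(1, 2), Pow(Mul(Add(6, 2), Pow(Add(4, 6), -1)), -1), Add(2, Mul(Add(6, 2), Pow(Add(4, 6), -1)))), 18) = Mul(Mul(Rational(1, 2), Pow(Mul(8, Pow(10, -1)), -1), Add(2, Mul(8, Pow(10, -1)))), 18) = Mul(Mul(Rational(1, 2), Pow(Mul(8, Rational(1, 10)), -1), Add(2, Mul(8, Rational(1, 10)))), 18) = Mul(Mul(Rational(1, 2), Pow(Rational(4, 5), -1), Add(2, Rational(4, 5))), 18) = Mul(Mul(Rational(1, 2), Rational(5, 4), Rational(14, 5)), 18) = Mul(Rational(7, 4), 18) = Rational(63, 2) ≈ 31.500)
Add(j, Mul(-99, 31)) = Add(Rational(63, 2), Mul(-99, 31)) = Add(Rational(63, 2), -3069) = Rational(-6075, 2)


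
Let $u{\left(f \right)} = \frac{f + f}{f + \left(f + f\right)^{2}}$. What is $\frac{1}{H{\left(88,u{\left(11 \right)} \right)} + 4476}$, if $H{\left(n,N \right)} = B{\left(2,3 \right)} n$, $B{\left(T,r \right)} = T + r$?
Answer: $\frac{1}{4916} \approx 0.00020342$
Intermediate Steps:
$u{\left(f \right)} = \frac{2 f}{f + 4 f^{2}}$ ($u{\left(f \right)} = \frac{2 f}{f + \left(2 f\right)^{2}} = \frac{2 f}{f + 4 f^{2}}$)
$H{\left(n,N \right)} = 5 n$ ($H{\left(n,N \right)} = \left(2 + 3\right) n = 5 n$)
$\frac{1}{H{\left(88,u{\left(11 \right)} \right)} + 4476} = \frac{1}{5 \cdot 88 + 4476} = \frac{1}{440 + 4476} = \frac{1}{4916}$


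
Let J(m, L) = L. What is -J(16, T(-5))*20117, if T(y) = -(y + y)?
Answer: -201170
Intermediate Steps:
T(y) = -2*y
-J(16, T(-5))*20117 = -(-2*(-5))*20117 = -10*20117 = -1*201170 = -201170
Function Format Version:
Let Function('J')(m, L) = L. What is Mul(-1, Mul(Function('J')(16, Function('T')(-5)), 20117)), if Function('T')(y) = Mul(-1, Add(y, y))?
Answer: -201170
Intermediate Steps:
Function('T')(y) = Mul(-2, y) (Function('T')(y) = Mul(-1, Mul(2, y)) = Mul(-2, y))
Mul(-1, Mul(Function('J')(16, Function('T')(-5)), 20117)) = Mul(-1, Mul(Mul(-2, -5), 20117)) = Mul(-1, Mul(10, 20117)) = Mul(-1, 201170) = -201170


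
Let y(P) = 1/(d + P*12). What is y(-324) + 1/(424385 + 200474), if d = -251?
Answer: -620720/2586291401 ≈ -0.00024000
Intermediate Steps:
y(P) = 1/(-251 + 12*P) (y(P) = 1/(-251 + P*12) = 1/(-251 + 12*P))
y(-324) + 1/(424385 + 200474) = 1/(-251 + 12*(-324)) + 1/(424385 + 200474) = 1/(-251 - 3888) + 1/624859 = 1/(-4139) + 1/624859 = -1/4139 + 1/624859 = -620720/2586291401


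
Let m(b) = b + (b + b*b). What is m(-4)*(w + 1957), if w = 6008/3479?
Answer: 54515288/3479 ≈ 15670.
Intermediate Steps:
w = 6008/3479 (w = 6008*(1/3479) = 6008/3479 ≈ 1.7269)
m(b) = b² + 2*b (m(b) = b + (b + b²) = b² + 2*b)
m(-4)*(w + 1957) = (-4*(2 - 4))*(6008/3479 + 1957) = -4*(-2)*(6814411/3479) = 8*(6814411/3479) = 54515288/3479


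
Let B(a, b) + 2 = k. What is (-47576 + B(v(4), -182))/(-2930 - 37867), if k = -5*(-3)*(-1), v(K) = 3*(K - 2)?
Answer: 47593/40797 ≈ 1.1666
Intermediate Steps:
v(K) = -6 + 3*K (v(K) = 3*(-2 + K) = -6 + 3*K)
k = -15 (k = 15*(-1) = -15)
B(a, b) = -17 (B(a, b) = -2 - 15 = -17)
(-47576 + B(v(4), -182))/(-2930 - 37867) = (-47576 - 17)/(-2930 - 37867) = -47593/(-40797) = -47593*(-1/40797) = 47593/40797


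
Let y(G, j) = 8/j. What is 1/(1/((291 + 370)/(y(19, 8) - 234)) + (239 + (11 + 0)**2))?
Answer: 661/237727 ≈ 0.0027805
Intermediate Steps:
1/(1/((291 + 370)/(y(19, 8) - 234)) + (239 + (11 + 0)**2)) = 1/(1/((291 + 370)/(8/8 - 234)) + (239 + (11 + 0)**2)) = 1/(1/(661/(8*(1/8) - 234)) + (239 + 11**2)) = 1/(1/(661/(1 - 234)) + (239 + 121)) = 1/(1/(661/(-233)) + 360) = 1/(1/(661*(-1/233)) + 360) = 1/(1/(-661/233) + 360) = 1/(-233/661 + 360) = 1/(237727/661) = 661/237727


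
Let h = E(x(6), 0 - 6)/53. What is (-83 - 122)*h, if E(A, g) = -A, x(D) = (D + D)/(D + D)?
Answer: 205/53 ≈ 3.8679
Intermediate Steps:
x(D) = 1 (x(D) = (2*D)/((2*D)) = (2*D)*(1/(2*D)) = 1)
h = -1/53 (h = -1*1/53 = -1/53 ≈ -0.018868)
(-83 - 122)*h = (-83 - 122)*(-1/53) = -205*(-1/53) = 205/53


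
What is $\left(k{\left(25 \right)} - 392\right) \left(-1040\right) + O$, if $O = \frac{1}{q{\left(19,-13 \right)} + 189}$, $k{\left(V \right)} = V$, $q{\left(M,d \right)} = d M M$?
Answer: $\frac{1719086719}{4504} \approx 3.8168 \cdot 10^{5}$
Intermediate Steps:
$q{\left(M,d \right)} = d M^{2}$ ($q{\left(M,d \right)} = M d M = d M^{2}$)
$O = - \frac{1}{4504}$ ($O = \frac{1}{- 13 \cdot 19^{2} + 189} = \frac{1}{\left(-13\right) 361 + 189} = \frac{1}{-4693 + 189} = \frac{1}{-4504} = - \frac{1}{4504} \approx -0.00022202$)
$\left(k{\left(25 \right)} - 392\right) \left(-1040\right) + O = \left(25 - 392\right) \left(-1040\right) - \frac{1}{4504} = \left(-367\right) \left(-1040\right) - \frac{1}{4504} = 381680 - \frac{1}{4504} = \frac{1719086719}{4504}$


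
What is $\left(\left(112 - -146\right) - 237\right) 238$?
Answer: $4998$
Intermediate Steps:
$\left(\left(112 - -146\right) - 237\right) 238 = \left(\left(112 + 146\right) - 237\right) 238 = \left(258 - 237\right) 238 = 21 \cdot 238 = 4998$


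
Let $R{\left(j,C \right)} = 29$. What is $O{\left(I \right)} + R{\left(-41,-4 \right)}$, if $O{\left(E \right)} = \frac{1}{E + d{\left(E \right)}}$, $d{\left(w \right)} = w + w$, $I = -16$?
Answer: $\frac{1391}{48} \approx 28.979$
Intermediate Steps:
$d{\left(w \right)} = 2 w$
$O{\left(E \right)} = \frac{1}{3 E}$ ($O{\left(E \right)} = \frac{1}{E + 2 E} = \frac{1}{3 E}$)
$O{\left(I \right)} + R{\left(-41,-4 \right)} = \frac{1}{3 \left(-16\right)} + 29 = \frac{1}{3} \left(- \frac{1}{16}\right) + 29 = - \frac{1}{48} + 29 = \frac{1391}{48}$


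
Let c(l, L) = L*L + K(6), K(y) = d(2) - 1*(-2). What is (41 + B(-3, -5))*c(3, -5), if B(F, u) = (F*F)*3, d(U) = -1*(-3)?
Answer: 2040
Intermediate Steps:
d(U) = 3
K(y) = 5 (K(y) = 3 - 1*(-2) = 3 + 2 = 5)
c(l, L) = 5 + L² (c(l, L) = L*L + 5 = L² + 5 = 5 + L²)
B(F, u) = 3*F² (B(F, u) = F²*3 = 3*F²)
(41 + B(-3, -5))*c(3, -5) = (41 + 3*(-3)²)*(5 + (-5)²) = (41 + 3*9)*(5 + 25) = (41 + 27)*30 = 68*30 = 2040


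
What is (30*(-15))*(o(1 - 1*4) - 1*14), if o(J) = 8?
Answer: 2700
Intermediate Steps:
(30*(-15))*(o(1 - 1*4) - 1*14) = (30*(-15))*(8 - 1*14) = -450*(8 - 14) = -450*(-6) = 2700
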